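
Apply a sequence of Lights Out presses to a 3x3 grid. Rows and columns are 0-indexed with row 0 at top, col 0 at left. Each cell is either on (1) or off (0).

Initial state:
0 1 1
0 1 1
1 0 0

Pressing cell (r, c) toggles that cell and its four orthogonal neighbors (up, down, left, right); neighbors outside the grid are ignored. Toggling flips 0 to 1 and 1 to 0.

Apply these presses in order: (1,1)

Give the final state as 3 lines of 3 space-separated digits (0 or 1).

Answer: 0 0 1
1 0 0
1 1 0

Derivation:
After press 1 at (1,1):
0 0 1
1 0 0
1 1 0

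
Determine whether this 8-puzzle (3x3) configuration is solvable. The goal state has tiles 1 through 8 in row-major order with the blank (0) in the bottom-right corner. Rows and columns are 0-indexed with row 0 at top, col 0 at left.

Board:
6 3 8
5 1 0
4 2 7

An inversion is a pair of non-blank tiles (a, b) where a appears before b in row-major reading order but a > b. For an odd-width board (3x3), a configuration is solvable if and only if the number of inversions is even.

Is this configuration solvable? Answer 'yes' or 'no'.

Answer: yes

Derivation:
Inversions (pairs i<j in row-major order where tile[i] > tile[j] > 0): 16
16 is even, so the puzzle is solvable.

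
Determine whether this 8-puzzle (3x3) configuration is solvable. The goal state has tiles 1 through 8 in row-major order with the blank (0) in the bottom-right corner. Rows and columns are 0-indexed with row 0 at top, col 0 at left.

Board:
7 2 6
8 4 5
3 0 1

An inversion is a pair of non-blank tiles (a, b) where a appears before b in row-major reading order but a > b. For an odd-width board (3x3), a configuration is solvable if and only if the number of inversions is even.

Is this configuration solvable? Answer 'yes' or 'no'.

Answer: yes

Derivation:
Inversions (pairs i<j in row-major order where tile[i] > tile[j] > 0): 20
20 is even, so the puzzle is solvable.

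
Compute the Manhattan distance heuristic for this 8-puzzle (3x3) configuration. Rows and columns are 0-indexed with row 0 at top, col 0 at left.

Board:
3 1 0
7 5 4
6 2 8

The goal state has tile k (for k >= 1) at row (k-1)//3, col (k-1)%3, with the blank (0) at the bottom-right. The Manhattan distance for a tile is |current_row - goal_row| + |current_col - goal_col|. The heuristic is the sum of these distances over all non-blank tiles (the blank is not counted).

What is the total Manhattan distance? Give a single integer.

Tile 3: (0,0)->(0,2) = 2
Tile 1: (0,1)->(0,0) = 1
Tile 7: (1,0)->(2,0) = 1
Tile 5: (1,1)->(1,1) = 0
Tile 4: (1,2)->(1,0) = 2
Tile 6: (2,0)->(1,2) = 3
Tile 2: (2,1)->(0,1) = 2
Tile 8: (2,2)->(2,1) = 1
Sum: 2 + 1 + 1 + 0 + 2 + 3 + 2 + 1 = 12

Answer: 12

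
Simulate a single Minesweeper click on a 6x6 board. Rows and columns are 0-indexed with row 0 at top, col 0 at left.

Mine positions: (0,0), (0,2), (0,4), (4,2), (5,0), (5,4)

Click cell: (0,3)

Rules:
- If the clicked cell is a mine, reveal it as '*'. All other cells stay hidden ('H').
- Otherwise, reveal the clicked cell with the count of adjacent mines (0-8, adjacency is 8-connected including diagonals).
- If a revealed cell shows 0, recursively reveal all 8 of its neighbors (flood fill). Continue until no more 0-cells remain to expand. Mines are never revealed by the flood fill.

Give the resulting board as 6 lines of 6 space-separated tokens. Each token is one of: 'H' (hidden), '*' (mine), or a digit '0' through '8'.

H H H 2 H H
H H H H H H
H H H H H H
H H H H H H
H H H H H H
H H H H H H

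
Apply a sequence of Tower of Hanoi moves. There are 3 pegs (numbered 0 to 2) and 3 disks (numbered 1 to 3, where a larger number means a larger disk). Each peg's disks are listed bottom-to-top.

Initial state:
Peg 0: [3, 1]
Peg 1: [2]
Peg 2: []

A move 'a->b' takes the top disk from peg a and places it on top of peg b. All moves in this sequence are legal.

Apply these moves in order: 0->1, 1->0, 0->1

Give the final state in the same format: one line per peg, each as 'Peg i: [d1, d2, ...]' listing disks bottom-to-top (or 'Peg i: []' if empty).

Answer: Peg 0: [3]
Peg 1: [2, 1]
Peg 2: []

Derivation:
After move 1 (0->1):
Peg 0: [3]
Peg 1: [2, 1]
Peg 2: []

After move 2 (1->0):
Peg 0: [3, 1]
Peg 1: [2]
Peg 2: []

After move 3 (0->1):
Peg 0: [3]
Peg 1: [2, 1]
Peg 2: []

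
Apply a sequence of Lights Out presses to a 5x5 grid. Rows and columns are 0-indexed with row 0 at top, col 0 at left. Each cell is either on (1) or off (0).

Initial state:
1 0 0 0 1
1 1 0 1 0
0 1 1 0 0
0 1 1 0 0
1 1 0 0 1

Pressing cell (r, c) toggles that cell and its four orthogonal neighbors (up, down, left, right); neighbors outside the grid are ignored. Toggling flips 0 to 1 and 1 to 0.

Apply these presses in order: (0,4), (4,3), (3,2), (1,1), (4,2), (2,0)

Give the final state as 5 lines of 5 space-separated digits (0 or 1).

After press 1 at (0,4):
1 0 0 1 0
1 1 0 1 1
0 1 1 0 0
0 1 1 0 0
1 1 0 0 1

After press 2 at (4,3):
1 0 0 1 0
1 1 0 1 1
0 1 1 0 0
0 1 1 1 0
1 1 1 1 0

After press 3 at (3,2):
1 0 0 1 0
1 1 0 1 1
0 1 0 0 0
0 0 0 0 0
1 1 0 1 0

After press 4 at (1,1):
1 1 0 1 0
0 0 1 1 1
0 0 0 0 0
0 0 0 0 0
1 1 0 1 0

After press 5 at (4,2):
1 1 0 1 0
0 0 1 1 1
0 0 0 0 0
0 0 1 0 0
1 0 1 0 0

After press 6 at (2,0):
1 1 0 1 0
1 0 1 1 1
1 1 0 0 0
1 0 1 0 0
1 0 1 0 0

Answer: 1 1 0 1 0
1 0 1 1 1
1 1 0 0 0
1 0 1 0 0
1 0 1 0 0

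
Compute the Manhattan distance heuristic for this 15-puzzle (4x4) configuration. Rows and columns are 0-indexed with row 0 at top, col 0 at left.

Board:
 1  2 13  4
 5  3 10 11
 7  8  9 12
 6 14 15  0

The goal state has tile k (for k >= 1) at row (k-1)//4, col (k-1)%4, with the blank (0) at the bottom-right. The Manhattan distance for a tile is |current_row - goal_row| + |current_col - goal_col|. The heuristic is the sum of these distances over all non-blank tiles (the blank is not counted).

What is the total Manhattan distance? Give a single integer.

Answer: 22

Derivation:
Tile 1: (0,0)->(0,0) = 0
Tile 2: (0,1)->(0,1) = 0
Tile 13: (0,2)->(3,0) = 5
Tile 4: (0,3)->(0,3) = 0
Tile 5: (1,0)->(1,0) = 0
Tile 3: (1,1)->(0,2) = 2
Tile 10: (1,2)->(2,1) = 2
Tile 11: (1,3)->(2,2) = 2
Tile 7: (2,0)->(1,2) = 3
Tile 8: (2,1)->(1,3) = 3
Tile 9: (2,2)->(2,0) = 2
Tile 12: (2,3)->(2,3) = 0
Tile 6: (3,0)->(1,1) = 3
Tile 14: (3,1)->(3,1) = 0
Tile 15: (3,2)->(3,2) = 0
Sum: 0 + 0 + 5 + 0 + 0 + 2 + 2 + 2 + 3 + 3 + 2 + 0 + 3 + 0 + 0 = 22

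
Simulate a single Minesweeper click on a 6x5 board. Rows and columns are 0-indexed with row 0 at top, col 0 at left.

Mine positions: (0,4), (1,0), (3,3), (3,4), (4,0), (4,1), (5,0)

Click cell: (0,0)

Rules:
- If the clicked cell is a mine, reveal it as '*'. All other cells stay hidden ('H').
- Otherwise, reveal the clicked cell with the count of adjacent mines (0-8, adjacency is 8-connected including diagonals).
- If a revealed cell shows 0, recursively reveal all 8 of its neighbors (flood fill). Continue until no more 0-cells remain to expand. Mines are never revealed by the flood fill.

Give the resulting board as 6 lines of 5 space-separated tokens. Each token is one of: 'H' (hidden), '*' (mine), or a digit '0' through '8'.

1 H H H H
H H H H H
H H H H H
H H H H H
H H H H H
H H H H H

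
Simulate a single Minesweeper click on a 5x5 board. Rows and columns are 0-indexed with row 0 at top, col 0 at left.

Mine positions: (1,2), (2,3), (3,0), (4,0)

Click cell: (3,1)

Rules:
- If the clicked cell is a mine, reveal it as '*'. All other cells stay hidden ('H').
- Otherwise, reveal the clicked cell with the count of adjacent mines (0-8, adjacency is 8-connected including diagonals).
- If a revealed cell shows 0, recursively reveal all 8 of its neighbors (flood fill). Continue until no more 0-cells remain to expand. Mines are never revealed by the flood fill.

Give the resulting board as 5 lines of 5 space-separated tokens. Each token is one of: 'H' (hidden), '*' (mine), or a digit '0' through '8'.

H H H H H
H H H H H
H H H H H
H 2 H H H
H H H H H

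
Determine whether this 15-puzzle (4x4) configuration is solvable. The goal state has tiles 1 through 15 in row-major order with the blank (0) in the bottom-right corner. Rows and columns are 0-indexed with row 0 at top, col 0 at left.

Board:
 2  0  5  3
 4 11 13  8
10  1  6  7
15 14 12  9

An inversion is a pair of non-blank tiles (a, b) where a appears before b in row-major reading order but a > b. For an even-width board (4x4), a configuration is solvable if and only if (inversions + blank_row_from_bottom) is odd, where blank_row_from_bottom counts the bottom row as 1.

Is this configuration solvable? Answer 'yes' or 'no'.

Answer: no

Derivation:
Inversions: 32
Blank is in row 0 (0-indexed from top), which is row 4 counting from the bottom (bottom = 1).
32 + 4 = 36, which is even, so the puzzle is not solvable.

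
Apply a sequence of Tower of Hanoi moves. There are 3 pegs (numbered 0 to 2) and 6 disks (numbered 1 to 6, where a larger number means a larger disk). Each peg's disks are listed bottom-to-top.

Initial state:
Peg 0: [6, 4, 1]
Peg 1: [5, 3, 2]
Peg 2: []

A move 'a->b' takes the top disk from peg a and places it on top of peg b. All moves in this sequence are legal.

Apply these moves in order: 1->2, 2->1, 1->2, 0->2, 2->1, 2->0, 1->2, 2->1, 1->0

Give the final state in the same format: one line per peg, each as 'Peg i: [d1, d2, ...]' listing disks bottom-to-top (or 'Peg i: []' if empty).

After move 1 (1->2):
Peg 0: [6, 4, 1]
Peg 1: [5, 3]
Peg 2: [2]

After move 2 (2->1):
Peg 0: [6, 4, 1]
Peg 1: [5, 3, 2]
Peg 2: []

After move 3 (1->2):
Peg 0: [6, 4, 1]
Peg 1: [5, 3]
Peg 2: [2]

After move 4 (0->2):
Peg 0: [6, 4]
Peg 1: [5, 3]
Peg 2: [2, 1]

After move 5 (2->1):
Peg 0: [6, 4]
Peg 1: [5, 3, 1]
Peg 2: [2]

After move 6 (2->0):
Peg 0: [6, 4, 2]
Peg 1: [5, 3, 1]
Peg 2: []

After move 7 (1->2):
Peg 0: [6, 4, 2]
Peg 1: [5, 3]
Peg 2: [1]

After move 8 (2->1):
Peg 0: [6, 4, 2]
Peg 1: [5, 3, 1]
Peg 2: []

After move 9 (1->0):
Peg 0: [6, 4, 2, 1]
Peg 1: [5, 3]
Peg 2: []

Answer: Peg 0: [6, 4, 2, 1]
Peg 1: [5, 3]
Peg 2: []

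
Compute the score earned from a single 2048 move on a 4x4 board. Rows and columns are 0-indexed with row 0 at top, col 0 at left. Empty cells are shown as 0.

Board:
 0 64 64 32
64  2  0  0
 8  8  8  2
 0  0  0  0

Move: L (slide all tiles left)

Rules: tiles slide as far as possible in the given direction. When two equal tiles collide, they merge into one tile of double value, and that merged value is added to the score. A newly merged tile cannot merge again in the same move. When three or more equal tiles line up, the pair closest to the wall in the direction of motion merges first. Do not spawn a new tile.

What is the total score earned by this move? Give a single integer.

Answer: 144

Derivation:
Slide left:
row 0: [0, 64, 64, 32] -> [128, 32, 0, 0]  score +128 (running 128)
row 1: [64, 2, 0, 0] -> [64, 2, 0, 0]  score +0 (running 128)
row 2: [8, 8, 8, 2] -> [16, 8, 2, 0]  score +16 (running 144)
row 3: [0, 0, 0, 0] -> [0, 0, 0, 0]  score +0 (running 144)
Board after move:
128  32   0   0
 64   2   0   0
 16   8   2   0
  0   0   0   0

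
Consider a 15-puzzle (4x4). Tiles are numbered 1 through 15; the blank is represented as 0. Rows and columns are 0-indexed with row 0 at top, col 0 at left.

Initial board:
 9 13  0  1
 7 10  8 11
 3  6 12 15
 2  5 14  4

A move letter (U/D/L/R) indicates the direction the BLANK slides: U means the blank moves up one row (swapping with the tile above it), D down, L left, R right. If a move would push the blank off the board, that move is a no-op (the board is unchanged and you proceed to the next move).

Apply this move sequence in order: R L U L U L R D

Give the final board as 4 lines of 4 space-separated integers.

Answer:  9 10 13  1
 7  0  8 11
 3  6 12 15
 2  5 14  4

Derivation:
After move 1 (R):
 9 13  1  0
 7 10  8 11
 3  6 12 15
 2  5 14  4

After move 2 (L):
 9 13  0  1
 7 10  8 11
 3  6 12 15
 2  5 14  4

After move 3 (U):
 9 13  0  1
 7 10  8 11
 3  6 12 15
 2  5 14  4

After move 4 (L):
 9  0 13  1
 7 10  8 11
 3  6 12 15
 2  5 14  4

After move 5 (U):
 9  0 13  1
 7 10  8 11
 3  6 12 15
 2  5 14  4

After move 6 (L):
 0  9 13  1
 7 10  8 11
 3  6 12 15
 2  5 14  4

After move 7 (R):
 9  0 13  1
 7 10  8 11
 3  6 12 15
 2  5 14  4

After move 8 (D):
 9 10 13  1
 7  0  8 11
 3  6 12 15
 2  5 14  4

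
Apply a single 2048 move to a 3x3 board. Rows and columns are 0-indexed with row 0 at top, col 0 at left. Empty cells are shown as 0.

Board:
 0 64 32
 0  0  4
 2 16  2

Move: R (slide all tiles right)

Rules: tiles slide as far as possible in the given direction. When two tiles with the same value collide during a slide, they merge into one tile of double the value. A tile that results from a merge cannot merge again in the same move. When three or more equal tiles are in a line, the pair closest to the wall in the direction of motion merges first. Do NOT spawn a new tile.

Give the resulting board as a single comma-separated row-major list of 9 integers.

Slide right:
row 0: [0, 64, 32] -> [0, 64, 32]
row 1: [0, 0, 4] -> [0, 0, 4]
row 2: [2, 16, 2] -> [2, 16, 2]

Answer: 0, 64, 32, 0, 0, 4, 2, 16, 2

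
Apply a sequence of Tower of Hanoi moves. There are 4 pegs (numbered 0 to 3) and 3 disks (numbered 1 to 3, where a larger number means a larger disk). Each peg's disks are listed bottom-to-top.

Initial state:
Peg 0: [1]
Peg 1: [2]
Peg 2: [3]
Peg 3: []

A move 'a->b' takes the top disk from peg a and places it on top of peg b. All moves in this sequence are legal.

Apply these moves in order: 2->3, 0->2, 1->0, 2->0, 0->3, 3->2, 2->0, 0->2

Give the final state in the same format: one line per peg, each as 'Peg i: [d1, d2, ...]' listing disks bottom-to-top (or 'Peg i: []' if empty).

Answer: Peg 0: [2]
Peg 1: []
Peg 2: [1]
Peg 3: [3]

Derivation:
After move 1 (2->3):
Peg 0: [1]
Peg 1: [2]
Peg 2: []
Peg 3: [3]

After move 2 (0->2):
Peg 0: []
Peg 1: [2]
Peg 2: [1]
Peg 3: [3]

After move 3 (1->0):
Peg 0: [2]
Peg 1: []
Peg 2: [1]
Peg 3: [3]

After move 4 (2->0):
Peg 0: [2, 1]
Peg 1: []
Peg 2: []
Peg 3: [3]

After move 5 (0->3):
Peg 0: [2]
Peg 1: []
Peg 2: []
Peg 3: [3, 1]

After move 6 (3->2):
Peg 0: [2]
Peg 1: []
Peg 2: [1]
Peg 3: [3]

After move 7 (2->0):
Peg 0: [2, 1]
Peg 1: []
Peg 2: []
Peg 3: [3]

After move 8 (0->2):
Peg 0: [2]
Peg 1: []
Peg 2: [1]
Peg 3: [3]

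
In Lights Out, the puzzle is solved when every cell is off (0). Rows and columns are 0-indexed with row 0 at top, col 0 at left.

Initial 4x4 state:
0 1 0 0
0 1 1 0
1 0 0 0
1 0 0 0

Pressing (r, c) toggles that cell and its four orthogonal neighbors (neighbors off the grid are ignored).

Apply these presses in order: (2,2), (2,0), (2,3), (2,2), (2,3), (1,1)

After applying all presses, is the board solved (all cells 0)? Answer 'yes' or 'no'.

After press 1 at (2,2):
0 1 0 0
0 1 0 0
1 1 1 1
1 0 1 0

After press 2 at (2,0):
0 1 0 0
1 1 0 0
0 0 1 1
0 0 1 0

After press 3 at (2,3):
0 1 0 0
1 1 0 1
0 0 0 0
0 0 1 1

After press 4 at (2,2):
0 1 0 0
1 1 1 1
0 1 1 1
0 0 0 1

After press 5 at (2,3):
0 1 0 0
1 1 1 0
0 1 0 0
0 0 0 0

After press 6 at (1,1):
0 0 0 0
0 0 0 0
0 0 0 0
0 0 0 0

Lights still on: 0

Answer: yes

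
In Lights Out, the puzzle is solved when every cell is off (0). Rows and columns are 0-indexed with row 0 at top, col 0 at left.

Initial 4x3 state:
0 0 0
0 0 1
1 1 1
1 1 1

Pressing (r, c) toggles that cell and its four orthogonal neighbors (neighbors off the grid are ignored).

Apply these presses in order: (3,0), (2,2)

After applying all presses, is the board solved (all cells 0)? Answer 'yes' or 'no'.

After press 1 at (3,0):
0 0 0
0 0 1
0 1 1
0 0 1

After press 2 at (2,2):
0 0 0
0 0 0
0 0 0
0 0 0

Lights still on: 0

Answer: yes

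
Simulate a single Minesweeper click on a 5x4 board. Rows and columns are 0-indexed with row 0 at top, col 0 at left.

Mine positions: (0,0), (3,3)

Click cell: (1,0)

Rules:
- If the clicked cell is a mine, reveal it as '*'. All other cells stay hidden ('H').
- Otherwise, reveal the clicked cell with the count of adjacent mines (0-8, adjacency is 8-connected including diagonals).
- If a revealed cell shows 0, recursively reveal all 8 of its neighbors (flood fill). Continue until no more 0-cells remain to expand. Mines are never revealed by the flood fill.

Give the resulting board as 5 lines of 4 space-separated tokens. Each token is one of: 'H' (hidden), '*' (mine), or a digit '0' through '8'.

H H H H
1 H H H
H H H H
H H H H
H H H H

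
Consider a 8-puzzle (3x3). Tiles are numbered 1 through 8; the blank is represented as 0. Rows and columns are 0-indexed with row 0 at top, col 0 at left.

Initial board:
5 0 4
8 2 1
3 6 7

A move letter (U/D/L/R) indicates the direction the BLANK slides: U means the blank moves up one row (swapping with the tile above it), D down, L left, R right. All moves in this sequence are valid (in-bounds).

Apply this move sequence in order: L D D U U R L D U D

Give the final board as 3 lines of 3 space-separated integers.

Answer: 8 5 4
0 2 1
3 6 7

Derivation:
After move 1 (L):
0 5 4
8 2 1
3 6 7

After move 2 (D):
8 5 4
0 2 1
3 6 7

After move 3 (D):
8 5 4
3 2 1
0 6 7

After move 4 (U):
8 5 4
0 2 1
3 6 7

After move 5 (U):
0 5 4
8 2 1
3 6 7

After move 6 (R):
5 0 4
8 2 1
3 6 7

After move 7 (L):
0 5 4
8 2 1
3 6 7

After move 8 (D):
8 5 4
0 2 1
3 6 7

After move 9 (U):
0 5 4
8 2 1
3 6 7

After move 10 (D):
8 5 4
0 2 1
3 6 7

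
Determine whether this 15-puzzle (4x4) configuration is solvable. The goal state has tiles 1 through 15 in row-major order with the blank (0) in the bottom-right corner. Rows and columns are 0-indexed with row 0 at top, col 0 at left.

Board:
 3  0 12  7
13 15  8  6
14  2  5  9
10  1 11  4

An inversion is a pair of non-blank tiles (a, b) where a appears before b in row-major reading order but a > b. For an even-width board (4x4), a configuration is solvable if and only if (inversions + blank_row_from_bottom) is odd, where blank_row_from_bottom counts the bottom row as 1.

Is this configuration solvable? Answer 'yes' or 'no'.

Inversions: 60
Blank is in row 0 (0-indexed from top), which is row 4 counting from the bottom (bottom = 1).
60 + 4 = 64, which is even, so the puzzle is not solvable.

Answer: no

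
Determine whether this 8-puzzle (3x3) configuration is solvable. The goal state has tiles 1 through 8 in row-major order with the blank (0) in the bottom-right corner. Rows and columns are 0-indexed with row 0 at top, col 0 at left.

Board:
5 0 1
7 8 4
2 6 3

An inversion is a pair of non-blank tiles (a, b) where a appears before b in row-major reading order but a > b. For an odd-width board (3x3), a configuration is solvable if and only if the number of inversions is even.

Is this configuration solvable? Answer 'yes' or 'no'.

Answer: no

Derivation:
Inversions (pairs i<j in row-major order where tile[i] > tile[j] > 0): 15
15 is odd, so the puzzle is not solvable.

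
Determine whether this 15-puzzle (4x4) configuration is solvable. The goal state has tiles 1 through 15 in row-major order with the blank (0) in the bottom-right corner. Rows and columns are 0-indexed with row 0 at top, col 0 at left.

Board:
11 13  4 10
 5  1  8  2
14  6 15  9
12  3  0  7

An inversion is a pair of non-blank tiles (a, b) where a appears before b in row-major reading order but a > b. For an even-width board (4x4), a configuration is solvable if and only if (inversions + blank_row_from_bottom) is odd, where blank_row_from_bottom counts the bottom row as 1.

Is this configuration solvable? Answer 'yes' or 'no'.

Answer: no

Derivation:
Inversions: 53
Blank is in row 3 (0-indexed from top), which is row 1 counting from the bottom (bottom = 1).
53 + 1 = 54, which is even, so the puzzle is not solvable.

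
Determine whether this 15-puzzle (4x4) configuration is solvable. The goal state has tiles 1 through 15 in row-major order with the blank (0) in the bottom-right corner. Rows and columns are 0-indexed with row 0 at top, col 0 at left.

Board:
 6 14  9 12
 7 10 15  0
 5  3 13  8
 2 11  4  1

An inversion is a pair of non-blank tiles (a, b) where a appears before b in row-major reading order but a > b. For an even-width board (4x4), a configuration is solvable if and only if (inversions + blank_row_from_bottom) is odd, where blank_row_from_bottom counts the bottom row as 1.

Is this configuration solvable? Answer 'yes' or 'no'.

Inversions: 70
Blank is in row 1 (0-indexed from top), which is row 3 counting from the bottom (bottom = 1).
70 + 3 = 73, which is odd, so the puzzle is solvable.

Answer: yes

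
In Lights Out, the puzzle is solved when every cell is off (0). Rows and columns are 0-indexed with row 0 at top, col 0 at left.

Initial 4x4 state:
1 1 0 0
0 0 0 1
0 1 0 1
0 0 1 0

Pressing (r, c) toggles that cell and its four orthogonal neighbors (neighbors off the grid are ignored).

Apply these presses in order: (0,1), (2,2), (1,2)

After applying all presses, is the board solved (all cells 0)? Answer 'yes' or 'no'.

After press 1 at (0,1):
0 0 1 0
0 1 0 1
0 1 0 1
0 0 1 0

After press 2 at (2,2):
0 0 1 0
0 1 1 1
0 0 1 0
0 0 0 0

After press 3 at (1,2):
0 0 0 0
0 0 0 0
0 0 0 0
0 0 0 0

Lights still on: 0

Answer: yes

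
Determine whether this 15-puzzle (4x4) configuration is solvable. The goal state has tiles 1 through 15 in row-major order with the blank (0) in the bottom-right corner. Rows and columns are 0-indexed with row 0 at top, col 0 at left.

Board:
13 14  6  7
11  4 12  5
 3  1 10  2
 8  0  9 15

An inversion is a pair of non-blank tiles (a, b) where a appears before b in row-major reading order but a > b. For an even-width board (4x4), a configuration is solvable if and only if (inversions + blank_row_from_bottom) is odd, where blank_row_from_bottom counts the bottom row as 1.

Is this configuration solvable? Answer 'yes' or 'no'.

Inversions: 60
Blank is in row 3 (0-indexed from top), which is row 1 counting from the bottom (bottom = 1).
60 + 1 = 61, which is odd, so the puzzle is solvable.

Answer: yes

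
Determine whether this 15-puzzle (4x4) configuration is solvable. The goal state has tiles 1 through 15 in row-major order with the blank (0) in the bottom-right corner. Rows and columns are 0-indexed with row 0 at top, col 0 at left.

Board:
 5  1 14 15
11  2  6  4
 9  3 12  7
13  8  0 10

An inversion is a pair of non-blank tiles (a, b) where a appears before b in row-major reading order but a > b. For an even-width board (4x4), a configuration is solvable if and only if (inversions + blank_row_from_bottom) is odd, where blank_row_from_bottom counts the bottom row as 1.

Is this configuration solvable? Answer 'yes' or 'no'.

Answer: no

Derivation:
Inversions: 45
Blank is in row 3 (0-indexed from top), which is row 1 counting from the bottom (bottom = 1).
45 + 1 = 46, which is even, so the puzzle is not solvable.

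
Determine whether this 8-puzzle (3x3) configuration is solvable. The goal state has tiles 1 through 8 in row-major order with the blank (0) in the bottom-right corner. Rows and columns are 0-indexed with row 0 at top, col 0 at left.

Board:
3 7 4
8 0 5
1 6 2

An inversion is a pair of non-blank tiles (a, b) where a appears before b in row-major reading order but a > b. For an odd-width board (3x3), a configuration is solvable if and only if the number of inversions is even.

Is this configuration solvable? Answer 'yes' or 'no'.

Answer: yes

Derivation:
Inversions (pairs i<j in row-major order where tile[i] > tile[j] > 0): 16
16 is even, so the puzzle is solvable.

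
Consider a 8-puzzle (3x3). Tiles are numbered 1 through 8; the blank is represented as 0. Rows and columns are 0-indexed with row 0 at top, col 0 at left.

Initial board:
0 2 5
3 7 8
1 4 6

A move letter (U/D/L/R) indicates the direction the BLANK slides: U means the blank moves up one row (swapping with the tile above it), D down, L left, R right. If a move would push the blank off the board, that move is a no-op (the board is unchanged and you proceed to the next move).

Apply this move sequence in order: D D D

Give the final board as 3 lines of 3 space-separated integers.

Answer: 3 2 5
1 7 8
0 4 6

Derivation:
After move 1 (D):
3 2 5
0 7 8
1 4 6

After move 2 (D):
3 2 5
1 7 8
0 4 6

After move 3 (D):
3 2 5
1 7 8
0 4 6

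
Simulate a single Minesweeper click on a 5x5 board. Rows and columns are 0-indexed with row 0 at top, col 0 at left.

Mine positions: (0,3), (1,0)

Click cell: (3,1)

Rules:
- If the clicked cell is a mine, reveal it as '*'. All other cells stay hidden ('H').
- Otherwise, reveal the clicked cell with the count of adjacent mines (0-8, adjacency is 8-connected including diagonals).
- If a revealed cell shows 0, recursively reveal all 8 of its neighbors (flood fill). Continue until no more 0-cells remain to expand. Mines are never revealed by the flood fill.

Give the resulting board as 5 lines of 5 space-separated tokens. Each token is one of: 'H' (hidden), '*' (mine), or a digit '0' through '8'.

H H H H H
H 1 1 1 1
1 1 0 0 0
0 0 0 0 0
0 0 0 0 0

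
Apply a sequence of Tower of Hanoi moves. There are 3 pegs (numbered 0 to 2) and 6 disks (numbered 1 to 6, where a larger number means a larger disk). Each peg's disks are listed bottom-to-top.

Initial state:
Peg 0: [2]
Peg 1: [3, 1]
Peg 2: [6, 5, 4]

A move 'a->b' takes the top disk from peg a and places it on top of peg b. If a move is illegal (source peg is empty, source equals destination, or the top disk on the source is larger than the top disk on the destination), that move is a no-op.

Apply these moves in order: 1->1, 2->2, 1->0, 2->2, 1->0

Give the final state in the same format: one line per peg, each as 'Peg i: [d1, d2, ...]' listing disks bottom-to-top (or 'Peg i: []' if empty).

After move 1 (1->1):
Peg 0: [2]
Peg 1: [3, 1]
Peg 2: [6, 5, 4]

After move 2 (2->2):
Peg 0: [2]
Peg 1: [3, 1]
Peg 2: [6, 5, 4]

After move 3 (1->0):
Peg 0: [2, 1]
Peg 1: [3]
Peg 2: [6, 5, 4]

After move 4 (2->2):
Peg 0: [2, 1]
Peg 1: [3]
Peg 2: [6, 5, 4]

After move 5 (1->0):
Peg 0: [2, 1]
Peg 1: [3]
Peg 2: [6, 5, 4]

Answer: Peg 0: [2, 1]
Peg 1: [3]
Peg 2: [6, 5, 4]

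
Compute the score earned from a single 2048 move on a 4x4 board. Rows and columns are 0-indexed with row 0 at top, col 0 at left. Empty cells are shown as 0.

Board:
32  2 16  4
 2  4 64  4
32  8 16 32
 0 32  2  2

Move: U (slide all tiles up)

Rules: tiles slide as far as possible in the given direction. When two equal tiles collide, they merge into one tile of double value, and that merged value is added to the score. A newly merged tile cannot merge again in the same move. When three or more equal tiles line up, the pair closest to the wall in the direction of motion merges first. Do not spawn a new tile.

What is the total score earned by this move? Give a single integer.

Slide up:
col 0: [32, 2, 32, 0] -> [32, 2, 32, 0]  score +0 (running 0)
col 1: [2, 4, 8, 32] -> [2, 4, 8, 32]  score +0 (running 0)
col 2: [16, 64, 16, 2] -> [16, 64, 16, 2]  score +0 (running 0)
col 3: [4, 4, 32, 2] -> [8, 32, 2, 0]  score +8 (running 8)
Board after move:
32  2 16  8
 2  4 64 32
32  8 16  2
 0 32  2  0

Answer: 8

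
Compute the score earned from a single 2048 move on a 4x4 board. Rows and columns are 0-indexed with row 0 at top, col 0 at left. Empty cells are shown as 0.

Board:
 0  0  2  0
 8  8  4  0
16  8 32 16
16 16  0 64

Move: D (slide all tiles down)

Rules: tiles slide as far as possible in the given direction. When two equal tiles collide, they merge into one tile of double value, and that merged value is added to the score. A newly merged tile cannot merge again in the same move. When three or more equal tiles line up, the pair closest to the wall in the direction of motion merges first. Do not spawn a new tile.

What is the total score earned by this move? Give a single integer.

Answer: 48

Derivation:
Slide down:
col 0: [0, 8, 16, 16] -> [0, 0, 8, 32]  score +32 (running 32)
col 1: [0, 8, 8, 16] -> [0, 0, 16, 16]  score +16 (running 48)
col 2: [2, 4, 32, 0] -> [0, 2, 4, 32]  score +0 (running 48)
col 3: [0, 0, 16, 64] -> [0, 0, 16, 64]  score +0 (running 48)
Board after move:
 0  0  0  0
 0  0  2  0
 8 16  4 16
32 16 32 64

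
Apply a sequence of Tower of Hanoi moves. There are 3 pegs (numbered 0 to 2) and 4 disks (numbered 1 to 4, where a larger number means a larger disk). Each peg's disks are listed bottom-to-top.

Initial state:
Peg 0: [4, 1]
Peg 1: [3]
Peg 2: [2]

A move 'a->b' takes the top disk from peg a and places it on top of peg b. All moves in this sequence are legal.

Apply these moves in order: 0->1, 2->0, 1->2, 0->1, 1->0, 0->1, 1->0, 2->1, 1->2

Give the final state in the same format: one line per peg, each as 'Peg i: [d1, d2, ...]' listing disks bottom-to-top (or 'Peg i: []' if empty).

Answer: Peg 0: [4, 2]
Peg 1: [3]
Peg 2: [1]

Derivation:
After move 1 (0->1):
Peg 0: [4]
Peg 1: [3, 1]
Peg 2: [2]

After move 2 (2->0):
Peg 0: [4, 2]
Peg 1: [3, 1]
Peg 2: []

After move 3 (1->2):
Peg 0: [4, 2]
Peg 1: [3]
Peg 2: [1]

After move 4 (0->1):
Peg 0: [4]
Peg 1: [3, 2]
Peg 2: [1]

After move 5 (1->0):
Peg 0: [4, 2]
Peg 1: [3]
Peg 2: [1]

After move 6 (0->1):
Peg 0: [4]
Peg 1: [3, 2]
Peg 2: [1]

After move 7 (1->0):
Peg 0: [4, 2]
Peg 1: [3]
Peg 2: [1]

After move 8 (2->1):
Peg 0: [4, 2]
Peg 1: [3, 1]
Peg 2: []

After move 9 (1->2):
Peg 0: [4, 2]
Peg 1: [3]
Peg 2: [1]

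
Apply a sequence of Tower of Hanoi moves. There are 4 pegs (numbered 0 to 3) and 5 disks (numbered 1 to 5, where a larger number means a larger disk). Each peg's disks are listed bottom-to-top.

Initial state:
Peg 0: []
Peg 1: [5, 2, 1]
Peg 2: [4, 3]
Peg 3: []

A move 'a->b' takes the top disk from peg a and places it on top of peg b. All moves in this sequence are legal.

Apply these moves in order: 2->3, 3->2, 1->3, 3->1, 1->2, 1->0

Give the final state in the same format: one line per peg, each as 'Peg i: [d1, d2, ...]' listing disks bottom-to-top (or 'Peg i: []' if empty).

After move 1 (2->3):
Peg 0: []
Peg 1: [5, 2, 1]
Peg 2: [4]
Peg 3: [3]

After move 2 (3->2):
Peg 0: []
Peg 1: [5, 2, 1]
Peg 2: [4, 3]
Peg 3: []

After move 3 (1->3):
Peg 0: []
Peg 1: [5, 2]
Peg 2: [4, 3]
Peg 3: [1]

After move 4 (3->1):
Peg 0: []
Peg 1: [5, 2, 1]
Peg 2: [4, 3]
Peg 3: []

After move 5 (1->2):
Peg 0: []
Peg 1: [5, 2]
Peg 2: [4, 3, 1]
Peg 3: []

After move 6 (1->0):
Peg 0: [2]
Peg 1: [5]
Peg 2: [4, 3, 1]
Peg 3: []

Answer: Peg 0: [2]
Peg 1: [5]
Peg 2: [4, 3, 1]
Peg 3: []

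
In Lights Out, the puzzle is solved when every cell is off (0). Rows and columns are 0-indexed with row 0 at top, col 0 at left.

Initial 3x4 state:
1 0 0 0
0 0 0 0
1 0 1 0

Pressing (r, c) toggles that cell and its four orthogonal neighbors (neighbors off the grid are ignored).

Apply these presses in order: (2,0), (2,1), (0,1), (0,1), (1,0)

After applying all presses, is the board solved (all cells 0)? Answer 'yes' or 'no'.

After press 1 at (2,0):
1 0 0 0
1 0 0 0
0 1 1 0

After press 2 at (2,1):
1 0 0 0
1 1 0 0
1 0 0 0

After press 3 at (0,1):
0 1 1 0
1 0 0 0
1 0 0 0

After press 4 at (0,1):
1 0 0 0
1 1 0 0
1 0 0 0

After press 5 at (1,0):
0 0 0 0
0 0 0 0
0 0 0 0

Lights still on: 0

Answer: yes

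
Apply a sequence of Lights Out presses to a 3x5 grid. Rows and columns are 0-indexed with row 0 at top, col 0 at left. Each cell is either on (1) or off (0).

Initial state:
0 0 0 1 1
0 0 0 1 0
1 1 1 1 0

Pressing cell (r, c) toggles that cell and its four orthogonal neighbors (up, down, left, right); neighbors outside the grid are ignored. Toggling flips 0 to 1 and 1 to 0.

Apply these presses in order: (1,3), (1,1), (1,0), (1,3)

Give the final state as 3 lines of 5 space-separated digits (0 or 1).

After press 1 at (1,3):
0 0 0 0 1
0 0 1 0 1
1 1 1 0 0

After press 2 at (1,1):
0 1 0 0 1
1 1 0 0 1
1 0 1 0 0

After press 3 at (1,0):
1 1 0 0 1
0 0 0 0 1
0 0 1 0 0

After press 4 at (1,3):
1 1 0 1 1
0 0 1 1 0
0 0 1 1 0

Answer: 1 1 0 1 1
0 0 1 1 0
0 0 1 1 0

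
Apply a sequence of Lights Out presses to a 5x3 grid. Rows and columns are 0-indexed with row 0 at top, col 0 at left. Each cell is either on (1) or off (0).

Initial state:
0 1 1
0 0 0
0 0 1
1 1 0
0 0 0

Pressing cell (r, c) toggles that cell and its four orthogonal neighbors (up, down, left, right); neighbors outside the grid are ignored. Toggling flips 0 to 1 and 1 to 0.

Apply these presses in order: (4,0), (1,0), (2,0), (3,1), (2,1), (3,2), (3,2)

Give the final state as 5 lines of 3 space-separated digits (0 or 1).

Answer: 1 1 1
0 0 0
1 1 0
0 1 1
1 0 0

Derivation:
After press 1 at (4,0):
0 1 1
0 0 0
0 0 1
0 1 0
1 1 0

After press 2 at (1,0):
1 1 1
1 1 0
1 0 1
0 1 0
1 1 0

After press 3 at (2,0):
1 1 1
0 1 0
0 1 1
1 1 0
1 1 0

After press 4 at (3,1):
1 1 1
0 1 0
0 0 1
0 0 1
1 0 0

After press 5 at (2,1):
1 1 1
0 0 0
1 1 0
0 1 1
1 0 0

After press 6 at (3,2):
1 1 1
0 0 0
1 1 1
0 0 0
1 0 1

After press 7 at (3,2):
1 1 1
0 0 0
1 1 0
0 1 1
1 0 0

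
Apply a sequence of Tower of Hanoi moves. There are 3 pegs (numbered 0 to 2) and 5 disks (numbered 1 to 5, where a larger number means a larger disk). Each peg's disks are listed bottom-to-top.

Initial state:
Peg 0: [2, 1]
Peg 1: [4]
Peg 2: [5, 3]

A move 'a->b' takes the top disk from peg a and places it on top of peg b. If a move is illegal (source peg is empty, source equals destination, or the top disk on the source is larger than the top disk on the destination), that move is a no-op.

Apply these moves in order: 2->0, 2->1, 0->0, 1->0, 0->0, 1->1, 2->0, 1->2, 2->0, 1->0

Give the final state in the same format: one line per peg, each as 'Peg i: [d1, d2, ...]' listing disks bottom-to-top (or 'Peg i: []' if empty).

Answer: Peg 0: [2, 1]
Peg 1: [4]
Peg 2: [5, 3]

Derivation:
After move 1 (2->0):
Peg 0: [2, 1]
Peg 1: [4]
Peg 2: [5, 3]

After move 2 (2->1):
Peg 0: [2, 1]
Peg 1: [4, 3]
Peg 2: [5]

After move 3 (0->0):
Peg 0: [2, 1]
Peg 1: [4, 3]
Peg 2: [5]

After move 4 (1->0):
Peg 0: [2, 1]
Peg 1: [4, 3]
Peg 2: [5]

After move 5 (0->0):
Peg 0: [2, 1]
Peg 1: [4, 3]
Peg 2: [5]

After move 6 (1->1):
Peg 0: [2, 1]
Peg 1: [4, 3]
Peg 2: [5]

After move 7 (2->0):
Peg 0: [2, 1]
Peg 1: [4, 3]
Peg 2: [5]

After move 8 (1->2):
Peg 0: [2, 1]
Peg 1: [4]
Peg 2: [5, 3]

After move 9 (2->0):
Peg 0: [2, 1]
Peg 1: [4]
Peg 2: [5, 3]

After move 10 (1->0):
Peg 0: [2, 1]
Peg 1: [4]
Peg 2: [5, 3]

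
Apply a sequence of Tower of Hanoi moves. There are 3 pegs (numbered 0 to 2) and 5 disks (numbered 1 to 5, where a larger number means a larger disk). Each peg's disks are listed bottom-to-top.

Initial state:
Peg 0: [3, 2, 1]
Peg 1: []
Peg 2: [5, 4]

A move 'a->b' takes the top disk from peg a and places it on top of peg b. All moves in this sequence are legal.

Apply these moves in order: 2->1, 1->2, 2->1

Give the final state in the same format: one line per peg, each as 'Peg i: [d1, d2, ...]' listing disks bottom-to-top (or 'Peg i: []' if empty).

After move 1 (2->1):
Peg 0: [3, 2, 1]
Peg 1: [4]
Peg 2: [5]

After move 2 (1->2):
Peg 0: [3, 2, 1]
Peg 1: []
Peg 2: [5, 4]

After move 3 (2->1):
Peg 0: [3, 2, 1]
Peg 1: [4]
Peg 2: [5]

Answer: Peg 0: [3, 2, 1]
Peg 1: [4]
Peg 2: [5]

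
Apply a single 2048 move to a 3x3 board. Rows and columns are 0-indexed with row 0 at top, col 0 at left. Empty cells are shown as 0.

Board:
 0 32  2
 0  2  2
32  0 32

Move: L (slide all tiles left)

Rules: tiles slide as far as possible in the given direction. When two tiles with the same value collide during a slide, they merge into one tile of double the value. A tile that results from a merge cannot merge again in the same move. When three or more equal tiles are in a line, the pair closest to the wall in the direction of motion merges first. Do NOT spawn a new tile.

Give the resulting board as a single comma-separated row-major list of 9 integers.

Answer: 32, 2, 0, 4, 0, 0, 64, 0, 0

Derivation:
Slide left:
row 0: [0, 32, 2] -> [32, 2, 0]
row 1: [0, 2, 2] -> [4, 0, 0]
row 2: [32, 0, 32] -> [64, 0, 0]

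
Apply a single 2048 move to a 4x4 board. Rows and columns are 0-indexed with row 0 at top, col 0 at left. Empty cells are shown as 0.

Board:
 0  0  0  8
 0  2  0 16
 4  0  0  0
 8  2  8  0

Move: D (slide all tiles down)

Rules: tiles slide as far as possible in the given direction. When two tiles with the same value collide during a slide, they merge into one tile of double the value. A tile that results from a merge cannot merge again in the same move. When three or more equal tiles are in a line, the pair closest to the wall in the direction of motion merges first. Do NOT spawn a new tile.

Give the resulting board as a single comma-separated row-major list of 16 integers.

Slide down:
col 0: [0, 0, 4, 8] -> [0, 0, 4, 8]
col 1: [0, 2, 0, 2] -> [0, 0, 0, 4]
col 2: [0, 0, 0, 8] -> [0, 0, 0, 8]
col 3: [8, 16, 0, 0] -> [0, 0, 8, 16]

Answer: 0, 0, 0, 0, 0, 0, 0, 0, 4, 0, 0, 8, 8, 4, 8, 16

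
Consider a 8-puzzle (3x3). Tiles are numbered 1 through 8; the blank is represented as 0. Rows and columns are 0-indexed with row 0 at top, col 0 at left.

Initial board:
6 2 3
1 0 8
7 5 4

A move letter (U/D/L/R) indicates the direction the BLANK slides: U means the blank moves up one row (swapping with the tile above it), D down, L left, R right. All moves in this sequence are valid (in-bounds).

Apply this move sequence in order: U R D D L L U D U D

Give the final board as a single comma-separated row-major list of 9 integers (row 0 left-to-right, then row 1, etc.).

After move 1 (U):
6 0 3
1 2 8
7 5 4

After move 2 (R):
6 3 0
1 2 8
7 5 4

After move 3 (D):
6 3 8
1 2 0
7 5 4

After move 4 (D):
6 3 8
1 2 4
7 5 0

After move 5 (L):
6 3 8
1 2 4
7 0 5

After move 6 (L):
6 3 8
1 2 4
0 7 5

After move 7 (U):
6 3 8
0 2 4
1 7 5

After move 8 (D):
6 3 8
1 2 4
0 7 5

After move 9 (U):
6 3 8
0 2 4
1 7 5

After move 10 (D):
6 3 8
1 2 4
0 7 5

Answer: 6, 3, 8, 1, 2, 4, 0, 7, 5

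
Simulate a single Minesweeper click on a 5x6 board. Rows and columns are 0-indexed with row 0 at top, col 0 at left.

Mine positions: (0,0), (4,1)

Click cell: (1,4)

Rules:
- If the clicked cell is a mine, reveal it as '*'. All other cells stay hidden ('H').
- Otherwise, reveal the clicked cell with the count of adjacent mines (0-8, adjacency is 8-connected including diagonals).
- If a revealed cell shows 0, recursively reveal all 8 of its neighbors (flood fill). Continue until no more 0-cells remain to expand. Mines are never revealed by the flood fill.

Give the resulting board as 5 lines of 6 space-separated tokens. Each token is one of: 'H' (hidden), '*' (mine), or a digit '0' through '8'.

H 1 0 0 0 0
1 1 0 0 0 0
0 0 0 0 0 0
1 1 1 0 0 0
H H 1 0 0 0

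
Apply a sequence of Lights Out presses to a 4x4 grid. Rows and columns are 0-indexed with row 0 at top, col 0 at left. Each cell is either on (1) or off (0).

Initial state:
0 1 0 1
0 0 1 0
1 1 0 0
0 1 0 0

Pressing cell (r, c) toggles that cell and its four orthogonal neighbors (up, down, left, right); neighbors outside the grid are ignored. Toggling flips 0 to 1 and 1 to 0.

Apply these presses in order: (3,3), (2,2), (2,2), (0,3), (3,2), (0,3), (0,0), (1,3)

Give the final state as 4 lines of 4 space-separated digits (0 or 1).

Answer: 1 0 0 0
1 0 0 1
1 1 1 0
0 0 0 0

Derivation:
After press 1 at (3,3):
0 1 0 1
0 0 1 0
1 1 0 1
0 1 1 1

After press 2 at (2,2):
0 1 0 1
0 0 0 0
1 0 1 0
0 1 0 1

After press 3 at (2,2):
0 1 0 1
0 0 1 0
1 1 0 1
0 1 1 1

After press 4 at (0,3):
0 1 1 0
0 0 1 1
1 1 0 1
0 1 1 1

After press 5 at (3,2):
0 1 1 0
0 0 1 1
1 1 1 1
0 0 0 0

After press 6 at (0,3):
0 1 0 1
0 0 1 0
1 1 1 1
0 0 0 0

After press 7 at (0,0):
1 0 0 1
1 0 1 0
1 1 1 1
0 0 0 0

After press 8 at (1,3):
1 0 0 0
1 0 0 1
1 1 1 0
0 0 0 0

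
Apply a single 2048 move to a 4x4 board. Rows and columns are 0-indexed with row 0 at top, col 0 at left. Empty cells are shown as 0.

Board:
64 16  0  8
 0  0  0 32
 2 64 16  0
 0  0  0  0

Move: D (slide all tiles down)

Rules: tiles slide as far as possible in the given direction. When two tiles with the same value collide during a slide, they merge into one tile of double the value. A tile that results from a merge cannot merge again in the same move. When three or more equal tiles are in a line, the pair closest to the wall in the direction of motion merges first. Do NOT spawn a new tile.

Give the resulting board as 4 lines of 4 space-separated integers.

Slide down:
col 0: [64, 0, 2, 0] -> [0, 0, 64, 2]
col 1: [16, 0, 64, 0] -> [0, 0, 16, 64]
col 2: [0, 0, 16, 0] -> [0, 0, 0, 16]
col 3: [8, 32, 0, 0] -> [0, 0, 8, 32]

Answer:  0  0  0  0
 0  0  0  0
64 16  0  8
 2 64 16 32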